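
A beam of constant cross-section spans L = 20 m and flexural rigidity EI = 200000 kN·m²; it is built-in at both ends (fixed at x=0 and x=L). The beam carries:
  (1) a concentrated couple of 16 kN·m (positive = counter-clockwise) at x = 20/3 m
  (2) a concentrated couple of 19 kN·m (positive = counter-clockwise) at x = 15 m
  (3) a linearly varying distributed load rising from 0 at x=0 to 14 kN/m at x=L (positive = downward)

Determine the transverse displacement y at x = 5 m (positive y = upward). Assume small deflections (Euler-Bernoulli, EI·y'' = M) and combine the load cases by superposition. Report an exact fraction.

Load 1 — applied couple M₀=16 kN·m at a=20/3 m (b=L-a=40/3):
  y_1 = (R_Ax³/6 - M_Ax²/2)/EI  [x≤a] with R_A=16/15, M_A=0 = ((16/15)·5³/6 - 0·5²/2)/200000 = 1/9000 m
Load 2 — applied couple M₀=19 kN·m at a=15 m (b=L-a=5):
  y_2 = (R_Ax³/6 - M_Ax²/2)/EI  [x≤a] with R_A=171/160, M_A=95/16 = ((171/160)·5³/6 - (95/16)·5²/2)/200000 = -133/512000 m
Load 3 — triangular load w₀=14 kN/m (0→w₀ over full span):
  y_3 = -w₀x²(L-x)²(x+2L)/(120LEI) = -14·5²·(20-5)²·(5+2·20)/(120·20·200000) = -189/25600 m
Superposition: y = Σ y_i = -6941/921600 m ≈ -0.007531 m

y(5) = -6941/921600 m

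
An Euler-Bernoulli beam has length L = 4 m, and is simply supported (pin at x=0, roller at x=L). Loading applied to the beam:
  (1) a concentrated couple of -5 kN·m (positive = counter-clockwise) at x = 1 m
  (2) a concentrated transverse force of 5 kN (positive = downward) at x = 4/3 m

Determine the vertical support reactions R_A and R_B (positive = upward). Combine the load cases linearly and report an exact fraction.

R_A = 25/12 kN, R_B = 35/12 kN

Load 1 — applied couple M₀=-5 kN·m at a=1 m (b=L-a=3):
  R_A = M₀/L = (-5)/4 = -5/4 kN
  R_B = -M₀/L = -(-5)/4 = 5/4 kN
Load 2 — point force P=5 kN at a=4/3 m (b=L-a=8/3):
  R_A = Pb/L = 5·(8/3)/4 = 10/3 kN
  R_B = Pa/L = 5·(4/3)/4 = 5/3 kN
Superposition: R_A = 25/12 kN, R_B = 35/12 kN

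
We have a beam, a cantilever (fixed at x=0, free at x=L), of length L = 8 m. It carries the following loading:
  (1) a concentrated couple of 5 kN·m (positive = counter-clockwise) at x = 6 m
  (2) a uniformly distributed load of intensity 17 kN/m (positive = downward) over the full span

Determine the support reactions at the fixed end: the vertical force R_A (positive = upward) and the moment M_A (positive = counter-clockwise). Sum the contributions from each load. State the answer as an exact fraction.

R_A = 136 kN, M_A = 539 kN·m

Load 1 — applied couple M₀=5 kN·m at a=6 m (b=L-a=2):
  R_A = 0 kN
  M_A = -M₀ = -5 kN·m
Load 2 — uniform load w=17 kN/m over full span:
  R_A = wL = 17·8 = 136 kN
  M_A = wL²/2 = 17·8²/2 = 544 kN·m
Superposition: R_A = 136 kN, M_A = 539 kN·m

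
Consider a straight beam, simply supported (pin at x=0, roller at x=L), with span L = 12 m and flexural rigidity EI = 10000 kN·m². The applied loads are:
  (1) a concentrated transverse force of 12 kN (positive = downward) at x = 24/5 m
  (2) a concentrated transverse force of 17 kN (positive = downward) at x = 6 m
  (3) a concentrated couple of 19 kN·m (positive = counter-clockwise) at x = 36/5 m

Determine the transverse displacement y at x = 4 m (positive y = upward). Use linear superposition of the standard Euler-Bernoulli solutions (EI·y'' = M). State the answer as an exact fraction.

Load 1 — point force P=12 kN at a=24/5 m (b=L-a=36/5):
  y_1 = -Pbx(L²-b²-x²)/(6LEI)  [x≤a] = -12·(36/5)·4·(12²-(36/5)²-4²)/(6·12·10000) = -2856/78125 m
Load 2 — point force P=17 kN at a=6 m (b=L-a=6):
  y_2 = -Pbx(L²-b²-x²)/(6LEI)  [x≤a] = -17·6·4·(12²-6²-4²)/(6·12·10000) = -391/7500 m
Load 3 — applied couple M₀=19 kN·m at a=36/5 m (b=L-a=24/5):
  y_3 = (M₀x³/(6L)+C₁x)/EI  [x≤a] with C₁=M₀(3b²-L²)/(6L)=-494/25 = (19·4³/(6·12)+(-494/25)·4)/10000 = -874/140625 m
Superposition: y = Σ y_i = -266921/2812500 m ≈ -0.094905 m

y(4) = -266921/2812500 m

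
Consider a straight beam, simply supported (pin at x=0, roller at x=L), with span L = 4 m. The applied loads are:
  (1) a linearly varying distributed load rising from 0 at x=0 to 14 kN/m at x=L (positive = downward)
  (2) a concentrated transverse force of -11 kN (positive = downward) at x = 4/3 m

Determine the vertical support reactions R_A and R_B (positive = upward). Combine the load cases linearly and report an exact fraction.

R_A = 2 kN, R_B = 15 kN

Load 1 — triangular load w₀=14 kN/m (0→w₀ over full span):
  R_A = w₀L/6 = 14·4/6 = 28/3 kN
  R_B = w₀L/3 = 14·4/3 = 56/3 kN
Load 2 — point force P=-11 kN at a=4/3 m (b=L-a=8/3):
  R_A = Pb/L = (-11)·(8/3)/4 = -22/3 kN
  R_B = Pa/L = (-11)·(4/3)/4 = -11/3 kN
Superposition: R_A = 2 kN, R_B = 15 kN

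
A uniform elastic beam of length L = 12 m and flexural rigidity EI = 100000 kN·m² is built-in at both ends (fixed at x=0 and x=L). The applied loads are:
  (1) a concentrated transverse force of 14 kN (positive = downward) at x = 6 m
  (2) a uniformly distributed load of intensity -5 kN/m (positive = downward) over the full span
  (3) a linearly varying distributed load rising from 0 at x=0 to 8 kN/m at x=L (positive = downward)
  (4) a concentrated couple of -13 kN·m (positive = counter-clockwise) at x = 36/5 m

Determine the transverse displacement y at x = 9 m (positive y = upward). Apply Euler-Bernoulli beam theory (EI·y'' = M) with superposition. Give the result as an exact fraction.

Load 1 — point force P=14 kN at a=6 m (b=L-a=6):
  y_1 = -Pa²(L-x)²(3bL-(3b+a)(L-x))/(6L³EI)  [x>a] = -14·6²·(12-9)²·(3·6·12-(3·6+6)·(12-9))/(6·12³·100000) = -63/100000 m
Load 2 — uniform load w=-5 kN/m over full span:
  y_2 = -wx²(L-x)²/(24EI) = -(-5)·9²·(12-9)²/(24·100000) = 243/160000 m
Load 3 — triangular load w₀=8 kN/m (0→w₀ over full span):
  y_3 = -w₀x²(L-x)²(x+2L)/(120LEI) = -8·9²·(12-9)²·(9+2·12)/(120·12·100000) = -2673/2000000 m
Load 4 — applied couple M₀=-13 kN·m at a=36/5 m (b=L-a=24/5):
  y_4 = (R_Ax³/6 - M_Ax²/2 - M₀(x-a)²/2)/EI  [x>a] with R_A=-39/25, M_A=-104/25 = ((-39/25)·9³/6 - (-104/25)·9²/2 - (-13)·(9-(36/5))²/2)/100000 = 0 m
Superposition: y = Σ y_i = -1791/4000000 m ≈ -0.000448 m

y(9) = -1791/4000000 m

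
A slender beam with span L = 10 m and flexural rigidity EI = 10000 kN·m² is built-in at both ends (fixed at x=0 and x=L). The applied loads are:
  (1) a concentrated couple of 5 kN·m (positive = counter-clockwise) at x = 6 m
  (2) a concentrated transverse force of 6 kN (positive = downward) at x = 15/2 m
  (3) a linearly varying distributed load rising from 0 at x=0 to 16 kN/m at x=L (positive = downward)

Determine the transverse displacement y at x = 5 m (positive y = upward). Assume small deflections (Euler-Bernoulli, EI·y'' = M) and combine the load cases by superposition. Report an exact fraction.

y(5) = -1099/48000 m

Load 1 — applied couple M₀=5 kN·m at a=6 m (b=L-a=4):
  y_1 = (R_Ax³/6 - M_Ax²/2)/EI  [x≤a] with R_A=18/25, M_A=8/5 = ((18/25)·5³/6 - (8/5)·5²/2)/10000 = -1/2000 m
Load 2 — point force P=6 kN at a=15/2 m (b=L-a=5/2):
  y_2 = -Pb²x²(3aL-(3a+b)x)/(6L³EI)  [x≤a] = -6·(5/2)²·5²·(3·(15/2)·10-(3·(15/2)+(5/2))·5)/(6·10³·10000) = -1/640 m
Load 3 — triangular load w₀=16 kN/m (0→w₀ over full span):
  y_3 = -w₀x²(L-x)²(x+2L)/(120LEI) = -16·5²·(10-5)²·(5+2·10)/(120·10·10000) = -1/48 m
Superposition: y = Σ y_i = -1099/48000 m ≈ -0.022896 m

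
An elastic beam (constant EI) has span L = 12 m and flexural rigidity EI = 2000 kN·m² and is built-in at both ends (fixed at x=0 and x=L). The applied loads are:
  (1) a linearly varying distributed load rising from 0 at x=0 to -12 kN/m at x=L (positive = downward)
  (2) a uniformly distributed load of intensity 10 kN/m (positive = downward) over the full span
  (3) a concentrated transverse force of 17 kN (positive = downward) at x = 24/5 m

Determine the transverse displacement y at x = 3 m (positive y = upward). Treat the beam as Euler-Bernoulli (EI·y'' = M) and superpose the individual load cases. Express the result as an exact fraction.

Load 1 — triangular load w₀=-12 kN/m (0→w₀ over full span):
  y_1 = -w₀x²(L-x)²(x+2L)/(120LEI) = -(-12)·3²·(12-3)²·(3+2·12)/(120·12·2000) = 6561/80000 m
Load 2 — uniform load w=10 kN/m over full span:
  y_2 = -wx²(L-x)²/(24EI) = -10·3²·(12-3)²/(24·2000) = -243/1600 m
Load 3 — point force P=17 kN at a=24/5 m (b=L-a=36/5):
  y_3 = -Pb²x²(3aL-(3a+b)x)/(6L³EI)  [x≤a] = -17·(36/5)²·3²·(3·(24/5)·12-(3·(24/5)+(36/5))·3)/(6·12³·2000) = -4131/100000 m
Superposition: y = Σ y_i = -44469/400000 m ≈ -0.111172 m

y(3) = -44469/400000 m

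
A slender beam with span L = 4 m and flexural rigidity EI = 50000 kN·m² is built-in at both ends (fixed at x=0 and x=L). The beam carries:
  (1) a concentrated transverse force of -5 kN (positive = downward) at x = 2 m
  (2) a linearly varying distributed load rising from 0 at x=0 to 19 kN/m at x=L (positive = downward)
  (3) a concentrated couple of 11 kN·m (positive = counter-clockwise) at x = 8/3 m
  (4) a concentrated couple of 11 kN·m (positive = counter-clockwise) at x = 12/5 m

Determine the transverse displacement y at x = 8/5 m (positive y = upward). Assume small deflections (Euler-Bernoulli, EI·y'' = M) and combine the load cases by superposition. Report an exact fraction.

y(8/5) = -71213/439453125 m

Load 1 — point force P=-5 kN at a=2 m (b=L-a=2):
  y_1 = -Pb²x²(3aL-(3a+b)x)/(6L³EI)  [x≤a] = -(-5)·2²·(8/5)²·(3·2·4-(3·2+2)·(8/5))/(6·4³·50000) = 7/234375 m
Load 2 — triangular load w₀=19 kN/m (0→w₀ over full span):
  y_2 = -w₀x²(L-x)²(x+2L)/(120LEI) = -19·(8/5)²·(4-(8/5))²·((8/5)+2·4)/(120·4·50000) = -5472/48828125 m
Load 3 — applied couple M₀=11 kN·m at a=8/3 m (b=L-a=4/3):
  y_3 = (R_Ax³/6 - M_Ax²/2)/EI  [x≤a] with R_A=11/3, M_A=11/3 = ((11/3)·(8/5)³/6 - (11/3)·(8/5)²/2)/50000 = -154/3515625 m
Load 4 — applied couple M₀=11 kN·m at a=12/5 m (b=L-a=8/5):
  y_4 = (R_Ax³/6 - M_Ax²/2)/EI  [x≤a] with R_A=99/25, M_A=88/25 = ((99/25)·(8/5)³/6 - (88/25)·(8/5)²/2)/50000 = -352/9765625 m
Superposition: y = Σ y_i = -71213/439453125 m ≈ -0.000162 m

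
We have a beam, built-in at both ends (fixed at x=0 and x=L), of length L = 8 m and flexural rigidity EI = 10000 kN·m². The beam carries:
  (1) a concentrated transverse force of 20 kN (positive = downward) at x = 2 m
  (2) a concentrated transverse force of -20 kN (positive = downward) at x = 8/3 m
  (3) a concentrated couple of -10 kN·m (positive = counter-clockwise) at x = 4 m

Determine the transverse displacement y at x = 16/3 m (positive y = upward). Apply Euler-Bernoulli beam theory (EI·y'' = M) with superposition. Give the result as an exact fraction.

Load 1 — point force P=20 kN at a=2 m (b=L-a=6):
  y_1 = -Pa²(L-x)²(3bL-(3b+a)(L-x))/(6L³EI)  [x>a] = -20·2²·(8-(16/3))²·(3·6·8-(3·6+2)·(8-(16/3)))/(6·8³·10000) = -17/10125 m
Load 2 — point force P=-20 kN at a=8/3 m (b=L-a=16/3):
  y_2 = -Pa²(L-x)²(3bL-(3b+a)(L-x))/(6L³EI)  [x>a] = -(-20)·(8/3)²·(8-(16/3))²·(3·(16/3)·8-(3·(16/3)+(8/3))·(8-(16/3)))/(6·8³·10000) = 704/273375 m
Load 3 — applied couple M₀=-10 kN·m at a=4 m (b=L-a=4):
  y_3 = (R_Ax³/6 - M_Ax²/2 - M₀(x-a)²/2)/EI  [x>a] with R_A=-15/8, M_A=-5/2 = ((-15/8)·(16/3)³/6 - (-5/2)·(16/3)²/2 - (-10)·((16/3)-4)²/2)/10000 = -1/3375 m
Superposition: y = Σ y_i = 164/273375 m ≈ 0.000600 m

y(16/3) = 164/273375 m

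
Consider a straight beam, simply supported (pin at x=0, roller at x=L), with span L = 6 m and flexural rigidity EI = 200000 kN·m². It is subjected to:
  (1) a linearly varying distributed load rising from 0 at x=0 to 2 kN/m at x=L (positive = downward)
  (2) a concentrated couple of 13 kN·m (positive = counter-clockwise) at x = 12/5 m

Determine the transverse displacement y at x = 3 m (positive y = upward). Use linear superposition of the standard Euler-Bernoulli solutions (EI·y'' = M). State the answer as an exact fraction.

Load 1 — triangular load w₀=2 kN/m (0→w₀ over full span):
  y_1 = -w₀x(7L⁴-10L²x²+3x⁴)/(360LEI) = -2·3·(7·6⁴-10·6²·3²+3·3⁴)/(360·6·200000) = -27/320000 m
Load 2 — applied couple M₀=13 kN·m at a=12/5 m (b=L-a=18/5):
  y_2 = (M₀x³/(6L)-M₀(x-a)²/2+C₁x)/EI  [x>a] with C₁=M₀(3b²-L²)/(6L)=26/25 = (13·3³/(6·6)-13·(3-(12/5))²/2+(26/25)·3)/200000 = 1053/20000000 m
Superposition: y = Σ y_i = -1269/40000000 m ≈ -0.000032 m

y(3) = -1269/40000000 m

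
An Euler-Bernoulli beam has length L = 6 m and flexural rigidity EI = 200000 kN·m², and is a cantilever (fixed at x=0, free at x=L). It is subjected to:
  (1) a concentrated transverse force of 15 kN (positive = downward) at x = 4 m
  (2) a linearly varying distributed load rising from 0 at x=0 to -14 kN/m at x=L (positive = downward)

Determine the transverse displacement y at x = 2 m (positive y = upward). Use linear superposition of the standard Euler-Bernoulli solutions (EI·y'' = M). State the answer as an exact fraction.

y(2) = 127/140625 m

Load 1 — point force P=15 kN at a=4 m (b=L-a=2):
  y_1 = -Px²(3a-x)/(6EI)  [x≤a] = -15·2²·(3·4-2)/(6·200000) = -1/2000 m
Load 2 — triangular load w₀=-14 kN/m (0→w₀ over full span):
  y_2 = (w₀Lx³/12-w₀L²x²/6-w₀x⁵/(120L))/EI = ((-14)·6·2³/12-(-14)·6²·2²/6-(-14)·2⁵/(120·6))/200000 = 3157/2250000 m
Superposition: y = Σ y_i = 127/140625 m ≈ 0.000903 m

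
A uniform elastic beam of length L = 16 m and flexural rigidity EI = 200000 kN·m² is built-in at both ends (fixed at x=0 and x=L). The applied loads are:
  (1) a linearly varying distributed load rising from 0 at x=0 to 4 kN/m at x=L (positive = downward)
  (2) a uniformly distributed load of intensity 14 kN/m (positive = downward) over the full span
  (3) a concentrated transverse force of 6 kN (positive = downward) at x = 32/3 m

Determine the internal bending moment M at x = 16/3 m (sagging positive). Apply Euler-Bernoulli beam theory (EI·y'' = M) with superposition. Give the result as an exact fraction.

M(16/3) = 45152/405 kN·m

Load 1 — triangular load w₀=4 kN/m (0→w₀ over full span):
  M_1 = 3w₀Lx/20 - w₀L²/30 - w₀x³/(6L) = 3·4·16·(16/3)/20 - 4·16²/30 - 4·(16/3)³/(6·16) = 4352/405 kN·m
Load 2 — uniform load w=14 kN/m over full span:
  M_2 = wLx/2 - wL²/12 - wx²/2 = 14·16·(16/3)/2 - 14·16²/12 - 14·(16/3)²/2 = 896/9 kN·m
Load 3 — point force P=6 kN at a=32/3 m (b=L-a=16/3):
  M_3 = Pb²(3a+b)x/L³ - Pab²/L²  [x≤a] = 6·(16/3)²·(3·(32/3)+(16/3))·(16/3)/16³ - 6·(32/3)·(16/3)²/16² = 32/27 kN·m
Superposition: M = Σ M_i = 45152/405 kN·m ≈ 111.486420 kN·m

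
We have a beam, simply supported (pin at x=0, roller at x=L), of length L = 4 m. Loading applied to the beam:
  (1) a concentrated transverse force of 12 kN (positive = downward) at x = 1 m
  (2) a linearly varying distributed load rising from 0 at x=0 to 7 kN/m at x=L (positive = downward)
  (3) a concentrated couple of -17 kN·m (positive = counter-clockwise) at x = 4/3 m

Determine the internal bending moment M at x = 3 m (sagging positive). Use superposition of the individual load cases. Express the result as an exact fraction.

Load 1 — point force P=12 kN at a=1 m (b=L-a=3):
  M_1 = Pa(L-x)/L  [x>a] = 12·1·(4-3)/4 = 3 kN·m
Load 2 — triangular load w₀=7 kN/m (0→w₀ over full span):
  M_2 = w₀Lx/6 - w₀x³/(6L) = 7·4·3/6 - 7·3³/(6·4) = 49/8 kN·m
Load 3 — applied couple M₀=-17 kN·m at a=4/3 m (b=L-a=8/3):
  M_3 = M₀x/L - M₀  [x>a] = (-17)·3/4 - (-17) = 17/4 kN·m
Superposition: M = Σ M_i = 107/8 kN·m ≈ 13.375000 kN·m

M(3) = 107/8 kN·m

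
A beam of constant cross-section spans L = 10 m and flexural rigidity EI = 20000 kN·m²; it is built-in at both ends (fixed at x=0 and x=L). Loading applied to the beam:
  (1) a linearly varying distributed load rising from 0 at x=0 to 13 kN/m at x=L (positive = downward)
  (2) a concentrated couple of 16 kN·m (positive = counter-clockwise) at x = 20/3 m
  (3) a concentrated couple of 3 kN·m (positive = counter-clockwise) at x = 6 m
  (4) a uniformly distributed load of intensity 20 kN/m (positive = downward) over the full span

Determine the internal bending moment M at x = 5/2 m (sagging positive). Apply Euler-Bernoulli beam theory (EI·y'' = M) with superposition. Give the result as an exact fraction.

Load 1 — triangular load w₀=13 kN/m (0→w₀ over full span):
  M_1 = 3w₀Lx/20 - w₀L²/30 - w₀x³/(6L) = 3·13·10·(5/2)/20 - 13·10²/30 - 13·(5/2)³/(6·10) = 65/32 kN·m
Load 2 — applied couple M₀=16 kN·m at a=20/3 m (b=L-a=10/3):
  M_2 = R_Ax - M_A  [x≤a] with R_A=32/15, M_A=16/3 = (32/15)·(5/2) - (16/3) = 0 kN·m
Load 3 — applied couple M₀=3 kN·m at a=6 m (b=L-a=4):
  M_3 = R_Ax - M_A  [x≤a] with R_A=54/125, M_A=24/25 = (54/125)·(5/2) - (24/25) = 3/25 kN·m
Load 4 — uniform load w=20 kN/m over full span:
  M_4 = wLx/2 - wL²/12 - wx²/2 = 20·10·(5/2)/2 - 20·10²/12 - 20·(5/2)²/2 = 125/6 kN·m
Superposition: M = Σ M_i = 55163/2400 kN·m ≈ 22.984583 kN·m

M(5/2) = 55163/2400 kN·m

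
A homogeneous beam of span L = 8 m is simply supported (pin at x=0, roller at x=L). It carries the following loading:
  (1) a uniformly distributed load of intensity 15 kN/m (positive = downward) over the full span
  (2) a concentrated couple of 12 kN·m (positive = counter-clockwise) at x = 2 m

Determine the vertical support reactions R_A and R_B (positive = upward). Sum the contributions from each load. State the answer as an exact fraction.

Load 1 — uniform load w=15 kN/m over full span:
  R_A = wL/2 = 15·8/2 = 60 kN
  R_B = wL/2 = 15·8/2 = 60 kN
Load 2 — applied couple M₀=12 kN·m at a=2 m (b=L-a=6):
  R_A = M₀/L = 12/8 = 3/2 kN
  R_B = -M₀/L = -12/8 = -3/2 kN
Superposition: R_A = 123/2 kN, R_B = 117/2 kN

R_A = 123/2 kN, R_B = 117/2 kN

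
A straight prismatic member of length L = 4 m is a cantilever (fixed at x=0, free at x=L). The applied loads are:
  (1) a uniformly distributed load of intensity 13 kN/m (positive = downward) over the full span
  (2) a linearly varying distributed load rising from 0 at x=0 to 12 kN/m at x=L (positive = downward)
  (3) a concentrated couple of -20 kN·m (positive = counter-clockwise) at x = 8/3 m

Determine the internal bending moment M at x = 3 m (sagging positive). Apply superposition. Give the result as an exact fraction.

Load 1 — uniform load w=13 kN/m over full span:
  M_1 = -w(L-x)²/2 = -13·(4-3)²/2 = -13/2 kN·m
Load 2 — triangular load w₀=12 kN/m (0→w₀ over full span):
  M_2 = w₀Lx/2 - w₀L²/3 - w₀x³/(6L) = 12·4·3/2 - 12·4²/3 - 12·3³/(6·4) = -11/2 kN·m
Load 3 — applied couple M₀=-20 kN·m at a=8/3 m (b=L-a=4/3):
  M_3 = 0  [x>a] = 0 kN·m
Superposition: M = Σ M_i = -12 kN·m ≈ -12.000000 kN·m

M(3) = -12 kN·m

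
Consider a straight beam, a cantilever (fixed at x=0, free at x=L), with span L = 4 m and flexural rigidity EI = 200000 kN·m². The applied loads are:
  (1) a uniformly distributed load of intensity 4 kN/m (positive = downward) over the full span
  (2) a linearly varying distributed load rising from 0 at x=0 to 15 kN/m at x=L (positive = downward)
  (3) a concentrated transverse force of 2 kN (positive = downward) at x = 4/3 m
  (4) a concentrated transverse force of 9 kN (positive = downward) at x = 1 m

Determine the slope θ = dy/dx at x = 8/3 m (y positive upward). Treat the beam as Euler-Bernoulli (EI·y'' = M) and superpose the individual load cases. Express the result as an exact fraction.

Load 1 — uniform load w=4 kN/m over full span:
  θ_1 = -wx(x²-3Lx+3L²)/(6EI) = -4·(8/3)·((8/3)²-3·4·(8/3)+3·4²)/(6·200000) = -52/253125 rad
Load 2 — triangular load w₀=15 kN/m (0→w₀ over full span):
  θ_2 = (w₀Lx²/4-w₀L²x/3-w₀x⁴/(24L))/EI = (15·4·(8/3)²/4-15·4²·(8/3)/3-15·(8/3)⁴/(24·4))/200000 = -29/50625 rad
Load 3 — point force P=2 kN at a=4/3 m (b=L-a=8/3):
  θ_3 = -Pa²/(2EI)  [x>a] = -2·(4/3)²/(2·200000) = -1/112500 rad
Load 4 — point force P=9 kN at a=1 m (b=L-a=3):
  θ_4 = -Pa²/(2EI)  [x>a] = -9·1²/(2·200000) = -9/400000 rad
Superposition: θ = Σ θ_i = -26233/32400000 rad ≈ -0.000810 rad

θ(8/3) = -26233/32400000 rad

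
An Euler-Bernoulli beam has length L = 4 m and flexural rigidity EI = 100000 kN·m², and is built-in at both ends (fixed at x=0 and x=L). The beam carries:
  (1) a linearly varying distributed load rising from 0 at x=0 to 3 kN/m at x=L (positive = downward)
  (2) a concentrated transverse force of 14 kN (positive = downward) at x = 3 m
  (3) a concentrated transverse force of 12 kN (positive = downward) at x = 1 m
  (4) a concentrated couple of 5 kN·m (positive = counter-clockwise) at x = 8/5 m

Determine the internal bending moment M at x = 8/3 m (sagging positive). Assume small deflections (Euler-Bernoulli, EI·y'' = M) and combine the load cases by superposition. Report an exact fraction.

Load 1 — triangular load w₀=3 kN/m (0→w₀ over full span):
  M_1 = 3w₀Lx/20 - w₀L²/30 - w₀x³/(6L) = 3·3·4·(8/3)/20 - 3·4²/30 - 3·(8/3)³/(6·4) = 112/135 kN·m
Load 2 — point force P=14 kN at a=3 m (b=L-a=1):
  M_2 = Pb²(3a+b)x/L³ - Pab²/L²  [x≤a] = 14·1²·(3·3+1)·(8/3)/4³ - 14·3·1²/4² = 77/24 kN·m
Load 3 — point force P=12 kN at a=1 m (b=L-a=3):
  M_3 = Pa²(a+3b)(L-x)/L³ - Pa²b/L²  [x>a] = 12·1²·(1+3·3)·(4-(8/3))/4³ - 12·1²·3/4² = 1/4 kN·m
Load 4 — applied couple M₀=5 kN·m at a=8/5 m (b=L-a=12/5):
  M_4 = R_Ax - M_A - M₀  [x>a] with R_A=9/5, M_A=3/5 = (9/5)·(8/3) - (3/5) - 5 = -4/5 kN·m
Superposition: M = Σ M_i = 3767/1080 kN·m ≈ 3.487963 kN·m

M(8/3) = 3767/1080 kN·m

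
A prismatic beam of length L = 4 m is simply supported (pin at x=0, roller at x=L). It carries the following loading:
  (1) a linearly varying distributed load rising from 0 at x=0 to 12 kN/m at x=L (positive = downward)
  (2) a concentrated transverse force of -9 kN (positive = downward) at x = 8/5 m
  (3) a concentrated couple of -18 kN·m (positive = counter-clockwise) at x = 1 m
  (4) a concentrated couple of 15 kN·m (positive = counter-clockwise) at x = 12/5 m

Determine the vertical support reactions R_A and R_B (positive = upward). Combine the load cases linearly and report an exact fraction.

R_A = 37/20 kN, R_B = 263/20 kN

Load 1 — triangular load w₀=12 kN/m (0→w₀ over full span):
  R_A = w₀L/6 = 12·4/6 = 8 kN
  R_B = w₀L/3 = 12·4/3 = 16 kN
Load 2 — point force P=-9 kN at a=8/5 m (b=L-a=12/5):
  R_A = Pb/L = (-9)·(12/5)/4 = -27/5 kN
  R_B = Pa/L = (-9)·(8/5)/4 = -18/5 kN
Load 3 — applied couple M₀=-18 kN·m at a=1 m (b=L-a=3):
  R_A = M₀/L = (-18)/4 = -9/2 kN
  R_B = -M₀/L = -(-18)/4 = 9/2 kN
Load 4 — applied couple M₀=15 kN·m at a=12/5 m (b=L-a=8/5):
  R_A = M₀/L = 15/4 kN
  R_B = -M₀/L = -15/4 kN
Superposition: R_A = 37/20 kN, R_B = 263/20 kN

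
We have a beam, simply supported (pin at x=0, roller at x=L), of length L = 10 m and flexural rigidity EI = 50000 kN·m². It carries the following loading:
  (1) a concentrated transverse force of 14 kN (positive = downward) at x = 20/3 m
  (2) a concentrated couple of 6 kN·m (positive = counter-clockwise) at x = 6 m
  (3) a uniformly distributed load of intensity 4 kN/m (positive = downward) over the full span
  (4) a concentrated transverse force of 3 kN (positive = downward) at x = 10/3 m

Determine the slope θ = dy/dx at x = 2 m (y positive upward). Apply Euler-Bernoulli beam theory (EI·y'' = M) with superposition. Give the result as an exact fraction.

θ(2) = -4259/1012500 rad

Load 1 — point force P=14 kN at a=20/3 m (b=L-a=10/3):
  θ_1 = -Pb(L²-b²-3x²)/(6LEI)  [x≤a] = -14·(10/3)·(10²-(10/3)²-3·2²)/(6·10·50000) = -1211/1012500 rad
Load 2 — applied couple M₀=6 kN·m at a=6 m (b=L-a=4):
  θ_2 = (M₀x²/(2L)+C₁)/EI  [x≤a] with C₁=M₀(3b²-L²)/(6L)=-26/5 = (6·2²/(2·10)+(-26/5))/50000 = -1/12500 rad
Load 3 — uniform load w=4 kN/m over full span:
  θ_3 = -w(L³-6Lx²+4x³)/(24EI) = -4·(10³-6·10·2²+4·2³)/(24·50000) = -33/12500 rad
Load 4 — point force P=3 kN at a=10/3 m (b=L-a=20/3):
  θ_4 = -Pb(L²-b²-3x²)/(6LEI)  [x≤a] = -3·(20/3)·(10²-(20/3)²-3·2²)/(6·10·50000) = -49/168750 rad
Superposition: θ = Σ θ_i = -4259/1012500 rad ≈ -0.004206 rad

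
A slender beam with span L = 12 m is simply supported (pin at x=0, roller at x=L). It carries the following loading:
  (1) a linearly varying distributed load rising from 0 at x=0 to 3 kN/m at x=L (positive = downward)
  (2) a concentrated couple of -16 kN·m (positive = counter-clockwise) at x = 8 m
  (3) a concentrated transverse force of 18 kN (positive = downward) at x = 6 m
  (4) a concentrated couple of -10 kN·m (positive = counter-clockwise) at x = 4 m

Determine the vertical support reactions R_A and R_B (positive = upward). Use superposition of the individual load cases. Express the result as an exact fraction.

Load 1 — triangular load w₀=3 kN/m (0→w₀ over full span):
  R_A = w₀L/6 = 3·12/6 = 6 kN
  R_B = w₀L/3 = 3·12/3 = 12 kN
Load 2 — applied couple M₀=-16 kN·m at a=8 m (b=L-a=4):
  R_A = M₀/L = (-16)/12 = -4/3 kN
  R_B = -M₀/L = -(-16)/12 = 4/3 kN
Load 3 — point force P=18 kN at a=6 m (b=L-a=6):
  R_A = Pb/L = 18·6/12 = 9 kN
  R_B = Pa/L = 18·6/12 = 9 kN
Load 4 — applied couple M₀=-10 kN·m at a=4 m (b=L-a=8):
  R_A = M₀/L = (-10)/12 = -5/6 kN
  R_B = -M₀/L = -(-10)/12 = 5/6 kN
Superposition: R_A = 77/6 kN, R_B = 139/6 kN

R_A = 77/6 kN, R_B = 139/6 kN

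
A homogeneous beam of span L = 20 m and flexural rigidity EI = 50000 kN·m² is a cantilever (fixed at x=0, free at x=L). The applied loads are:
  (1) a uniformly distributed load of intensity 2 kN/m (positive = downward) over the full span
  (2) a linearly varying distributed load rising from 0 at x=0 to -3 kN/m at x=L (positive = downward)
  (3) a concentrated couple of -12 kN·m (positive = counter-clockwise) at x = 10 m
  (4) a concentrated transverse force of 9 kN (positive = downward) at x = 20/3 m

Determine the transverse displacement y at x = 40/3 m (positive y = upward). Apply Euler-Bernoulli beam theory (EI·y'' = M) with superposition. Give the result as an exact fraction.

Load 1 — uniform load w=2 kN/m over full span:
  y_1 = -wx²(x²-4Lx+6L²)/(24EI) = -2·(40/3)²·((40/3)²-4·20·(40/3)+6·20²)/(24·50000) = -544/1215 m
Load 2 — triangular load w₀=-3 kN/m (0→w₀ over full span):
  y_2 = (w₀Lx³/12-w₀L²x²/6-w₀x⁵/(120L))/EI = ((-3)·20·(40/3)³/12-(-3)·20²·(40/3)²/6-(-3)·(40/3)⁵/(120·20))/50000 = 2944/6075 m
Load 3 — applied couple M₀=-12 kN·m at a=10 m (b=L-a=10):
  y_3 = M₀a(2x-a)/(2EI)  [x>a] = (-12)·10·(2·(40/3)-10)/(2·50000) = -1/50 m
Load 4 — point force P=9 kN at a=20/3 m (b=L-a=40/3):
  y_4 = -Pa²(3x-a)/(6EI)  [x>a] = -9·(20/3)²·(3·(40/3)-(20/3))/(6·50000) = -2/45 m
Superposition: y = Σ y_i = -67/2430 m ≈ -0.027572 m

y(40/3) = -67/2430 m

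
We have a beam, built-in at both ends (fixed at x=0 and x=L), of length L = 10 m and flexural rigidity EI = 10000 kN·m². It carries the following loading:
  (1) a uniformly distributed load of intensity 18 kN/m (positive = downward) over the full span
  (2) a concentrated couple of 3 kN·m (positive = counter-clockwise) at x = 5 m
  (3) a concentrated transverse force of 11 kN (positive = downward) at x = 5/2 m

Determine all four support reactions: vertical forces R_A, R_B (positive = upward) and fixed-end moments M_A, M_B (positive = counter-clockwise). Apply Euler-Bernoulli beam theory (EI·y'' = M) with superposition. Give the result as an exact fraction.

Load 1 — uniform load w=18 kN/m over full span:
  R_A = wL/2 = 18·10/2 = 90 kN
  M_A = wL²/12 = 18·10²/12 = 150 kN·m
  R_B = wL/2 = 18·10/2 = 90 kN
  M_B = -wL²/12 = -18·10²/12 = -150 kN·m
Load 2 — applied couple M₀=3 kN·m at a=5 m (b=L-a=5):
  R_A = 6M₀ab/L³ = 6·3·5·5/10³ = 9/20 kN
  M_A = M₀b(2a-b)/L² = 3·5·(2·5-5)/10² = 3/4 kN·m
  R_B = -6M₀ab/L³ = -6·3·5·5/10³ = -9/20 kN
  M_B = M₀a(2b-a)/L² = 3·5·(2·5-5)/10² = 3/4 kN·m
Load 3 — point force P=11 kN at a=5/2 m (b=L-a=15/2):
  R_A = Pb²(3a+b)/L³ = 11·(15/2)²·(3·(5/2)+(15/2))/10³ = 297/32 kN
  M_A = Pab²/L² = 11·(5/2)·(15/2)²/10² = 495/32 kN·m
  R_B = Pa²(a+3b)/L³ = 11·(5/2)²·((5/2)+3·(15/2))/10³ = 55/32 kN
  M_B = -Pa²b/L² = -11·(5/2)²·(15/2)/10² = -165/32 kN·m
Superposition: R_A = 15957/160 kN, M_A = 5319/32 kN·m, R_B = 14603/160 kN, M_B = -4941/32 kN·m

R_A = 15957/160 kN, M_A = 5319/32 kN·m, R_B = 14603/160 kN, M_B = -4941/32 kN·m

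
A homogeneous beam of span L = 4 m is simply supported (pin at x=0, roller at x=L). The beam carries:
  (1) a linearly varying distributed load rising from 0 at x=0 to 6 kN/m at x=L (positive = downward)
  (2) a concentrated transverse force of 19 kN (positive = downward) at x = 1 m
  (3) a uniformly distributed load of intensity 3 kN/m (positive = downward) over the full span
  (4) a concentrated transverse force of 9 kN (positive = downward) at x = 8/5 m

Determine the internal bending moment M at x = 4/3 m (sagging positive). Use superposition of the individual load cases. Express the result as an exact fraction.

M(4/3) = 4042/135 kN·m

Load 1 — triangular load w₀=6 kN/m (0→w₀ over full span):
  M_1 = w₀Lx/6 - w₀x³/(6L) = 6·4·(4/3)/6 - 6·(4/3)³/(6·4) = 128/27 kN·m
Load 2 — point force P=19 kN at a=1 m (b=L-a=3):
  M_2 = Pa(L-x)/L  [x>a] = 19·1·(4-(4/3))/4 = 38/3 kN·m
Load 3 — uniform load w=3 kN/m over full span:
  M_3 = wx(L-x)/2 = 3·(4/3)·(4-(4/3))/2 = 16/3 kN·m
Load 4 — point force P=9 kN at a=8/5 m (b=L-a=12/5):
  M_4 = Pbx/L  [x≤a] = 9·(12/5)·(4/3)/4 = 36/5 kN·m
Superposition: M = Σ M_i = 4042/135 kN·m ≈ 29.940741 kN·m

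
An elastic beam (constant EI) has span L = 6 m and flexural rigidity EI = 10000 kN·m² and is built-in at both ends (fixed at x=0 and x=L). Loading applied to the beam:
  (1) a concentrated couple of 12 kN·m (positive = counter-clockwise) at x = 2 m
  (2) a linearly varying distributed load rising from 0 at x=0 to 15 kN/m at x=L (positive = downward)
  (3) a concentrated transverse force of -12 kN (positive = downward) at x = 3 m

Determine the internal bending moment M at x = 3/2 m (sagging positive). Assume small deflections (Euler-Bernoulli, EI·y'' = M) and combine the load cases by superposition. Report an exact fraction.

M(3/2) = 155/32 kN·m

Load 1 — applied couple M₀=12 kN·m at a=2 m (b=L-a=4):
  M_1 = R_Ax - M_A  [x≤a] with R_A=8/3, M_A=0 = (8/3)·(3/2) - 0 = 4 kN·m
Load 2 — triangular load w₀=15 kN/m (0→w₀ over full span):
  M_2 = 3w₀Lx/20 - w₀L²/30 - w₀x³/(6L) = 3·15·6·(3/2)/20 - 15·6²/30 - 15·(3/2)³/(6·6) = 27/32 kN·m
Load 3 — point force P=-12 kN at a=3 m (b=L-a=3):
  M_3 = Pb²(3a+b)x/L³ - Pab²/L²  [x≤a] = (-12)·3²·(3·3+3)·(3/2)/6³ - (-12)·3·3²/6² = 0 kN·m
Superposition: M = Σ M_i = 155/32 kN·m ≈ 4.843750 kN·m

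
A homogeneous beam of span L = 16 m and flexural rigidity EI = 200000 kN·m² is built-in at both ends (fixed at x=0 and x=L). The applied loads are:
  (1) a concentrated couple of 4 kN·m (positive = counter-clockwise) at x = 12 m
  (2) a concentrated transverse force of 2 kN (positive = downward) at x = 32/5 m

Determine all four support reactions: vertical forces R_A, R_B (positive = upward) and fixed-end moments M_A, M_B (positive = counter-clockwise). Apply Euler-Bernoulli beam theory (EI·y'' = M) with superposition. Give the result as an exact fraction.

Load 1 — applied couple M₀=4 kN·m at a=12 m (b=L-a=4):
  R_A = 6M₀ab/L³ = 6·4·12·4/16³ = 9/32 kN
  M_A = M₀b(2a-b)/L² = 4·4·(2·12-4)/16² = 5/4 kN·m
  R_B = -6M₀ab/L³ = -6·4·12·4/16³ = -9/32 kN
  M_B = M₀a(2b-a)/L² = 4·12·(2·4-12)/16² = -3/4 kN·m
Load 2 — point force P=2 kN at a=32/5 m (b=L-a=48/5):
  R_A = Pb²(3a+b)/L³ = 2·(48/5)²·(3·(32/5)+(48/5))/16³ = 162/125 kN
  M_A = Pab²/L² = 2·(32/5)·(48/5)²/16² = 576/125 kN·m
  R_B = Pa²(a+3b)/L³ = 2·(32/5)²·((32/5)+3·(48/5))/16³ = 88/125 kN
  M_B = -Pa²b/L² = -2·(32/5)²·(48/5)/16² = -384/125 kN·m
Superposition: R_A = 6309/4000 kN, M_A = 2929/500 kN·m, R_B = 1691/4000 kN, M_B = -1911/500 kN·m

R_A = 6309/4000 kN, M_A = 2929/500 kN·m, R_B = 1691/4000 kN, M_B = -1911/500 kN·m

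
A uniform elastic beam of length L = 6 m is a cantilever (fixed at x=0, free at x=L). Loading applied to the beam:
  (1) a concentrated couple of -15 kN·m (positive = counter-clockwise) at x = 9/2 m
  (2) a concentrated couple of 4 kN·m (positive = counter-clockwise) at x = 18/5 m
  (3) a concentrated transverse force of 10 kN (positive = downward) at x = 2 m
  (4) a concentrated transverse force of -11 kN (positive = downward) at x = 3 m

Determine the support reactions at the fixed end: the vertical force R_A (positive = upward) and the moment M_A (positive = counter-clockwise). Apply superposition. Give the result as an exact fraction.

Load 1 — applied couple M₀=-15 kN·m at a=9/2 m (b=L-a=3/2):
  R_A = 0 kN
  M_A = -M₀ = -(-15) = 15 kN·m
Load 2 — applied couple M₀=4 kN·m at a=18/5 m (b=L-a=12/5):
  R_A = 0 kN
  M_A = -M₀ = -4 kN·m
Load 3 — point force P=10 kN at a=2 m (b=L-a=4):
  R_A = P = 10 kN
  M_A = Pa = 10·2 = 20 kN·m
Load 4 — point force P=-11 kN at a=3 m (b=L-a=3):
  R_A = P = (-11) = -11 kN
  M_A = Pa = (-11)·3 = -33 kN·m
Superposition: R_A = -1 kN, M_A = -2 kN·m

R_A = -1 kN, M_A = -2 kN·m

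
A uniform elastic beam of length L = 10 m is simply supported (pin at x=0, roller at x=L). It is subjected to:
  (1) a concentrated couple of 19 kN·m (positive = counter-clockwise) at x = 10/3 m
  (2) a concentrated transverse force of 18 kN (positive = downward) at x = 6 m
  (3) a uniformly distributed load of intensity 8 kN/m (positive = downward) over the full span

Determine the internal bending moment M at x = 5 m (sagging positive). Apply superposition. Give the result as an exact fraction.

Load 1 — applied couple M₀=19 kN·m at a=10/3 m (b=L-a=20/3):
  M_1 = M₀x/L - M₀  [x>a] = 19·5/10 - 19 = -19/2 kN·m
Load 2 — point force P=18 kN at a=6 m (b=L-a=4):
  M_2 = Pbx/L  [x≤a] = 18·4·5/10 = 36 kN·m
Load 3 — uniform load w=8 kN/m over full span:
  M_3 = wx(L-x)/2 = 8·5·(10-5)/2 = 100 kN·m
Superposition: M = Σ M_i = 253/2 kN·m ≈ 126.500000 kN·m

M(5) = 253/2 kN·m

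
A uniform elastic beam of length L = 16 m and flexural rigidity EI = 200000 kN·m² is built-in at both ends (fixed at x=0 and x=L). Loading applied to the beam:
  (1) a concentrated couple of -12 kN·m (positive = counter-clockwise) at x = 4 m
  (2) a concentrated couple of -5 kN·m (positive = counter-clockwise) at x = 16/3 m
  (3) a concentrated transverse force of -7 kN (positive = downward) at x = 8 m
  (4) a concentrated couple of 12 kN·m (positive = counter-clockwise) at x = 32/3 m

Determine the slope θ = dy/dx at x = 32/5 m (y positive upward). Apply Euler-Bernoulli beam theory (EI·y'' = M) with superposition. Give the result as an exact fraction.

θ(32/5) = 21/625000 rad

Load 1 — applied couple M₀=-12 kN·m at a=4 m (b=L-a=12):
  θ_1 = (R_Ax²/2 - M_Ax - M₀(x-a))/EI  [x>a] with R_A=-27/32, M_A=9/4 = ((-27/32)·(32/5)²/2 - (9/4)·(32/5) - (-12)·((32/5)-4))/200000 = -9/625000 rad
Load 2 — applied couple M₀=-5 kN·m at a=16/3 m (b=L-a=32/3):
  θ_2 = (R_Ax²/2 - M_Ax - M₀(x-a))/EI  [x>a] with R_A=-5/12, M_A=0 = ((-5/12)·(32/5)²/2 - 0·(32/5) - (-5)·((32/5)-(16/3)))/200000 = -1/62500 rad
Load 3 — point force P=-7 kN at a=8 m (b=L-a=8):
  θ_3 = -Pb²x(2aL-(3a+b)x)/(2L³EI)  [x≤a] = -(-7)·8²·(32/5)·(2·8·16-(3·8+8)·(32/5))/(2·16³·200000) = 7/78125 rad
Load 4 — applied couple M₀=12 kN·m at a=32/3 m (b=L-a=16/3):
  θ_4 = (R_Ax²/2 - M_Ax)/EI  [x≤a] with R_A=1, M_A=4 = (1·(32/5)²/2 - 4·(32/5))/200000 = -2/78125 rad
Superposition: θ = Σ θ_i = 21/625000 rad ≈ 0.000034 rad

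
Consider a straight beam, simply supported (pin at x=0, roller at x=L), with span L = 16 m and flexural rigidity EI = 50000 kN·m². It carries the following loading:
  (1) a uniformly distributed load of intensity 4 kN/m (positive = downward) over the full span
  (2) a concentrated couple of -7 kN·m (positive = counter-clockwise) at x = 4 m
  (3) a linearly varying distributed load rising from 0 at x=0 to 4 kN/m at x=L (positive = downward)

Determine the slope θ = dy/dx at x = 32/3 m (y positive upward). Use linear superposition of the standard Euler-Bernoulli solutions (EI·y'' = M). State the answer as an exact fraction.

θ(32/3) = 1193191/121500000 rad

Load 1 — uniform load w=4 kN/m over full span:
  θ_1 = -w(L³-6Lx²+4x³)/(24EI) = -4·(16³-6·16·(32/3)²+4·(32/3)³)/(24·50000) = 1664/253125 rad
Load 2 — applied couple M₀=-7 kN·m at a=4 m (b=L-a=12):
  θ_2 = (M₀x²/(2L)-M₀(x-a)+C₁)/EI  [x>a] with C₁=M₀(3b²-L²)/(6L)=-77/6 = ((-7)·(32/3)²/(2·16)-(-7)·((32/3)-4)+(-77/6))/50000 = 161/900000 rad
Load 3 — triangular load w₀=4 kN/m (0→w₀ over full span):
  θ_3 = -w₀(7L⁴-30L²x²+15x⁴)/(360LEI) = -4·(7·16⁴-30·16²·(32/3)²+15·(32/3)⁴)/(360·16·50000) = 11648/3796875 rad
Superposition: θ = Σ θ_i = 1193191/121500000 rad ≈ 0.009821 rad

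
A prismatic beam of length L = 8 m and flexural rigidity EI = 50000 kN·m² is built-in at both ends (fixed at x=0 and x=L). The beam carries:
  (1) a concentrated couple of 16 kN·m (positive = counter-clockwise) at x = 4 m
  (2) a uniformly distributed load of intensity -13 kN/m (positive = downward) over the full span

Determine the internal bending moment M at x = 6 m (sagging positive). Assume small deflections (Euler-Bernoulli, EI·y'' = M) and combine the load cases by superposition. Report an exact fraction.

Load 1 — applied couple M₀=16 kN·m at a=4 m (b=L-a=4):
  M_1 = R_Ax - M_A - M₀  [x>a] with R_A=3, M_A=4 = 3·6 - 4 - 16 = -2 kN·m
Load 2 — uniform load w=-13 kN/m over full span:
  M_2 = wLx/2 - wL²/12 - wx²/2 = (-13)·8·6/2 - (-13)·8²/12 - (-13)·6²/2 = -26/3 kN·m
Superposition: M = Σ M_i = -32/3 kN·m ≈ -10.666667 kN·m

M(6) = -32/3 kN·m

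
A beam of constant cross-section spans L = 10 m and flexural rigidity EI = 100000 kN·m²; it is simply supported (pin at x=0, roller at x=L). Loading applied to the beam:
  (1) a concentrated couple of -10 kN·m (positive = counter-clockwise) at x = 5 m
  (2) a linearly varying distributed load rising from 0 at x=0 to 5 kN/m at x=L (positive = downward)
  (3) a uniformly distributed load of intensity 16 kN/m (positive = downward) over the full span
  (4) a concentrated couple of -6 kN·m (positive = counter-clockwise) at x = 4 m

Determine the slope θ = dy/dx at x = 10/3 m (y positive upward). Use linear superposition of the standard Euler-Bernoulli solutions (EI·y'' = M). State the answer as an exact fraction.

θ(10/3) = -923419/243000000 rad

Load 1 — applied couple M₀=-10 kN·m at a=5 m (b=L-a=5):
  θ_1 = (M₀x²/(2L)+C₁)/EI  [x≤a] with C₁=M₀(3b²-L²)/(6L)=25/6 = ((-10)·(10/3)²/(2·10)+(25/6))/100000 = -1/72000 rad
Load 2 — triangular load w₀=5 kN/m (0→w₀ over full span):
  θ_2 = -w₀(7L⁴-30L²x²+15x⁴)/(360LEI) = -5·(7·10⁴-30·10²·(10/3)²+15·(10/3)⁴)/(360·10·100000) = -13/24300 rad
Load 3 — uniform load w=16 kN/m over full span:
  θ_3 = -w(L³-6Lx²+4x³)/(24EI) = -16·(10³-6·10·(10/3)²+4·(10/3)³)/(24·100000) = -13/4050 rad
Load 4 — applied couple M₀=-6 kN·m at a=4 m (b=L-a=6):
  θ_4 = (M₀x²/(2L)+C₁)/EI  [x≤a] with C₁=M₀(3b²-L²)/(6L)=-4/5 = ((-6)·(10/3)²/(2·10)+(-4/5))/100000 = -31/750000 rad
Superposition: θ = Σ θ_i = -923419/243000000 rad ≈ -0.003800 rad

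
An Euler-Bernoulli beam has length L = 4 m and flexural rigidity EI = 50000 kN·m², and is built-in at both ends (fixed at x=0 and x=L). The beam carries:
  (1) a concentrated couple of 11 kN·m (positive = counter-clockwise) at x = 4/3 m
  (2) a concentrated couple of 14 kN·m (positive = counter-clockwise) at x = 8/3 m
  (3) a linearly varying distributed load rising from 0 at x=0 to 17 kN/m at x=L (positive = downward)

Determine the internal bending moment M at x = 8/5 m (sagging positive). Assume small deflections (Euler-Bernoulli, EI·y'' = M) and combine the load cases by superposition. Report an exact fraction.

M(8/5) = 757/375 kN·m

Load 1 — applied couple M₀=11 kN·m at a=4/3 m (b=L-a=8/3):
  M_1 = R_Ax - M_A - M₀  [x>a] with R_A=11/3, M_A=0 = (11/3)·(8/5) - 0 - 11 = -77/15 kN·m
Load 2 — applied couple M₀=14 kN·m at a=8/3 m (b=L-a=4/3):
  M_2 = R_Ax - M_A  [x≤a] with R_A=14/3, M_A=14/3 = (14/3)·(8/5) - (14/3) = 14/5 kN·m
Load 3 — triangular load w₀=17 kN/m (0→w₀ over full span):
  M_3 = 3w₀Lx/20 - w₀L²/30 - w₀x³/(6L) = 3·17·4·(8/5)/20 - 17·4²/30 - 17·(8/5)³/(6·4) = 544/125 kN·m
Superposition: M = Σ M_i = 757/375 kN·m ≈ 2.018667 kN·m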